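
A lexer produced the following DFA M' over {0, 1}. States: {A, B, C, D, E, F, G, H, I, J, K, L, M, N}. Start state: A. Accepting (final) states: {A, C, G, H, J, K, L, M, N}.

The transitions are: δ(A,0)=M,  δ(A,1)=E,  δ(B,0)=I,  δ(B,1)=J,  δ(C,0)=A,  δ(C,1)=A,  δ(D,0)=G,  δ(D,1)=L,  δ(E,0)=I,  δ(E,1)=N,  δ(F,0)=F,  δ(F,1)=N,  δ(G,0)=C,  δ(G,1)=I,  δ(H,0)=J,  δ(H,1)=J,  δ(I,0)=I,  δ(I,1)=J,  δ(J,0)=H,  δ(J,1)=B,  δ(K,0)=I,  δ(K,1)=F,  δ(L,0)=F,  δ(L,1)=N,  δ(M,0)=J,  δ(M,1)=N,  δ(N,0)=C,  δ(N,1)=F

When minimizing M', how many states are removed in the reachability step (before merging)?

BFS from A reaches {A, B, C, E, F, H, I, J, M, N}; the 4 state(s) D, G, K, L are never visited.

4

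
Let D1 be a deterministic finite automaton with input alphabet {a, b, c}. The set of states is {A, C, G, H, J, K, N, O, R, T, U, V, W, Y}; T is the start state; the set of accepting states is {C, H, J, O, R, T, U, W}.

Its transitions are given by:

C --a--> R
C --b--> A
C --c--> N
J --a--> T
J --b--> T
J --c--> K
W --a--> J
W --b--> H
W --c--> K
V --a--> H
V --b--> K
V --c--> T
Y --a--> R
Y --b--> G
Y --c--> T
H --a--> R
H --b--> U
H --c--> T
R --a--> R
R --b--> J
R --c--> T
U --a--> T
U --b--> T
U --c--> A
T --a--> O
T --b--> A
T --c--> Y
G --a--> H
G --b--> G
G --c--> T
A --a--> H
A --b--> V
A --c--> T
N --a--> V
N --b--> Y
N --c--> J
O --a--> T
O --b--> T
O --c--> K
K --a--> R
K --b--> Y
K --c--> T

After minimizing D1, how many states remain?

4

First remove the unreachable states {C,N,W}; 11 states remain.
Initial partition by acceptance: {H,J,O,R,T,U} | {A,G,K,V,Y}.
On input b, block {H,J,O,R,T,U} splits into {H,J,O,R,U} and {T}.
Refine {H,J,O,R,U} on symbol a: members go to different blocks, giving {J,O,U} and {H,R}.
The partition is now stable with 4 blocks: {J,O,U} | {A,G,K,V,Y} | {T} | {H,R}.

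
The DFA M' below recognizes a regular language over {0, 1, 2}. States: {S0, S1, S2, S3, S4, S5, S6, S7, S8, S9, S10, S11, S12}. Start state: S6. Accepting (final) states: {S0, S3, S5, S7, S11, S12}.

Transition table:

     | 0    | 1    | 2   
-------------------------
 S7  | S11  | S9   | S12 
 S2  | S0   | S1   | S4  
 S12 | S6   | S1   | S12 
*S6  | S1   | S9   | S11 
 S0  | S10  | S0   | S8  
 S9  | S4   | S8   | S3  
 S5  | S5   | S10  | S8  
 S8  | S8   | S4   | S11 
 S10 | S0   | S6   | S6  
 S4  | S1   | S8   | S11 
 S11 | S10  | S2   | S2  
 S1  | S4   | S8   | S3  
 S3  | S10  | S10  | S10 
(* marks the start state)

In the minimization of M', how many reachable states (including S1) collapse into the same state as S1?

5

First remove the unreachable states {S5,S7,S12}; 10 states remain.
Initial partition by acceptance: {S0,S3,S11} | {S1,S2,S4,S6,S8,S9,S10}.
Split {S0,S3,S11} by δ(·,1) → {S3,S11} and {S0}.
On input 0, block {S1,S2,S4,S6,S8,S9,S10} splits into {S1,S4,S6,S8,S9} and {S2,S10}.
The partition is now stable with 4 blocks: {S3,S11} | {S1,S4,S6,S8,S9} | {S0} | {S2,S10}.
The equivalence class containing S1 is {S1,S4,S6,S8,S9}, of size 5.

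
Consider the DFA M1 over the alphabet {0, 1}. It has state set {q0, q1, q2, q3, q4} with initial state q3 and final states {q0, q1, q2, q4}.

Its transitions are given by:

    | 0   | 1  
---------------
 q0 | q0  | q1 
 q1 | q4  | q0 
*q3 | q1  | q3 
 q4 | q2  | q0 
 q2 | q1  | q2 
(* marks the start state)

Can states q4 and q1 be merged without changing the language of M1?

Yes

All states are reachable from the start state.
Start with accepting vs non-accepting: {q0,q1,q2,q4} | {q3}.
Stable partition: {q0,q1,q2,q4} | {q3} — 2 equivalence classes.
q4 and q1 lie in the same block of the stable partition, so they are equivalent — no string distinguishes them.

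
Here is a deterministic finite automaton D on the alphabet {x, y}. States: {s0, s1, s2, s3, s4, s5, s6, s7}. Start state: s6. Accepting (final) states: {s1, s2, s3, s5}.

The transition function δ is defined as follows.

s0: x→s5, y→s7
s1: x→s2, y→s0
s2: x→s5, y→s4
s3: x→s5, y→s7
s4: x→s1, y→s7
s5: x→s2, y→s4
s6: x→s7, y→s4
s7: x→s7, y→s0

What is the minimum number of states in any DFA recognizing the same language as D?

States {s3} cannot be reached from the start state, so discard them.
Start with accepting vs non-accepting: {s1,s2,s5} | {s0,s4,s6,s7}.
Refine {s0,s4,s6,s7} on symbol x: members go to different blocks, giving {s0,s4} and {s6,s7}.
The partition is now stable with 3 blocks: {s1,s2,s5} | {s0,s4} | {s6,s7}.

3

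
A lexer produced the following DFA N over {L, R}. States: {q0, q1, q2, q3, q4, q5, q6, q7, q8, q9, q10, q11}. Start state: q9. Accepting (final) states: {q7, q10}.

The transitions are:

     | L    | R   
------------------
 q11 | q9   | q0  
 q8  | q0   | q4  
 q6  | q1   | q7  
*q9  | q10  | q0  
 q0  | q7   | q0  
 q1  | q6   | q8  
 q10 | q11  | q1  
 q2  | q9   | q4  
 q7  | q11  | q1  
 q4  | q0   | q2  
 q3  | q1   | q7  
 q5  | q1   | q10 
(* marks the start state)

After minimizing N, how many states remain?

6

First remove the unreachable states {q3,q5}; 10 states remain.
Start with accepting vs non-accepting: {q7,q10} | {q0,q1,q2,q4,q6,q8,q9,q11}.
On input L, block {q0,q1,q2,q4,q6,q8,q9,q11} splits into {q1,q2,q4,q6,q8,q11} and {q0,q9}.
Refine {q1,q2,q4,q6,q8,q11} on symbol L: members go to different blocks, giving {q2,q4,q8,q11} and {q1,q6}.
On input R, block {q2,q4,q8,q11} splits into {q2,q4,q8} and {q11}.
On input R, block {q1,q6} splits into {q1} and {q6}.
The partition is now stable with 6 blocks: {q7,q10} | {q2,q4,q8} | {q0,q9} | {q1} | {q11} | {q6}.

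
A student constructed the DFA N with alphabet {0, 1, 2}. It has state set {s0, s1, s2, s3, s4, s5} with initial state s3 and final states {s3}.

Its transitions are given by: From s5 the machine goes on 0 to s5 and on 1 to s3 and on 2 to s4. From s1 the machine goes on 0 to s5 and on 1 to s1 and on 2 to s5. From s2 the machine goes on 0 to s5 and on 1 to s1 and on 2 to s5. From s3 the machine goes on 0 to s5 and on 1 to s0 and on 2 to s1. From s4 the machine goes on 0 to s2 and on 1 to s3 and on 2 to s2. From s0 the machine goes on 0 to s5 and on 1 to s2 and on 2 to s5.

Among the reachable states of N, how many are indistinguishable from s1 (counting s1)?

P0 = {s3} | {s0,s1,s2,s4,s5}.
On input 1, block {s0,s1,s2,s4,s5} splits into {s0,s1,s2} and {s4,s5}.
Split {s4,s5} by δ(·,0) → {s4} and {s5}.
No further refinement is possible. Final partition (4 blocks): {s3} | {s0,s1,s2} | {s4} | {s5}.
The equivalence class containing s1 is {s0,s1,s2}, of size 3.

3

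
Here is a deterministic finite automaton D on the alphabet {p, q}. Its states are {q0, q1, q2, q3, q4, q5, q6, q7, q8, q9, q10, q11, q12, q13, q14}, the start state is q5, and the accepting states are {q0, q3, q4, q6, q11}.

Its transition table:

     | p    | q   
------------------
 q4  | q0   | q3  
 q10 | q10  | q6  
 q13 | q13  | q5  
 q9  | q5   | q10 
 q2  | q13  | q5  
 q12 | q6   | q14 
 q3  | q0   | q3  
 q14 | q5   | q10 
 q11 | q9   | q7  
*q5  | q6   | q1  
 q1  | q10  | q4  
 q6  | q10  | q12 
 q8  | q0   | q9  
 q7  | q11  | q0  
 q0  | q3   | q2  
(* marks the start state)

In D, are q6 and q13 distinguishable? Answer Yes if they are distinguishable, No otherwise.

Yes

States {q7,q8,q9,q11} cannot be reached from the start state, so discard them.
Initial partition by acceptance: {q0,q3,q4,q6} | {q1,q2,q5,q10,q12,q13,q14}.
Split {q0,q3,q4,q6} by δ(·,p) → {q0,q3,q4} and {q6}.
Refine {q0,q3,q4} on symbol q: members go to different blocks, giving {q3,q4} and {q0}.
Split {q1,q2,q5,q10,q12,q13,q14} by δ(·,p) → {q1,q2,q10,q13,q14} and {q5,q12}.
On input p, block {q1,q2,q10,q13,q14} splits into {q1,q2,q10,q13} and {q14}.
On input q, block {q1,q2,q10,q13} splits into {q2,q13} and {q1} and {q10}.
Refine {q5,q12} on symbol q: members go to different blocks, giving {q5} and {q12}.
No further refinement is possible. Final partition (9 blocks): {q3,q4} | {q2,q13} | {q6} | {q0} | {q5} | {q14} | {q1} | {q10} | {q12}.
q6 and q13 end up in different blocks, so they are distinguishable. For instance, the string 'ε' is accepted from only q6.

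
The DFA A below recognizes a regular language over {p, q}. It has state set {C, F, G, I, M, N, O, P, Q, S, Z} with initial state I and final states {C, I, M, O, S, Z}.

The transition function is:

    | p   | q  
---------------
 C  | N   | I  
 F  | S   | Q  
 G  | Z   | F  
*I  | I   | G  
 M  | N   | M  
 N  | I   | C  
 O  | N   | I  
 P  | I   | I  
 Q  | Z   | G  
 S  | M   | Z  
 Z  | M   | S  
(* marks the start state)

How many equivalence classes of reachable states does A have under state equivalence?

6

States {O,P} cannot be reached from the start state, so discard them.
P0 = {C,I,M,S,Z} | {F,G,N,Q}.
Split {C,I,M,S,Z} by δ(·,p) → {I,S,Z} and {C,M}.
Split {I,S,Z} by δ(·,p) → {S,Z} and {I}.
Refine {F,G,N,Q} on symbol p: members go to different blocks, giving {F,G,Q} and {N}.
On input q, block {C,M} splits into {C} and {M}.
The partition is now stable with 6 blocks: {S,Z} | {F,G,Q} | {C} | {I} | {N} | {M}.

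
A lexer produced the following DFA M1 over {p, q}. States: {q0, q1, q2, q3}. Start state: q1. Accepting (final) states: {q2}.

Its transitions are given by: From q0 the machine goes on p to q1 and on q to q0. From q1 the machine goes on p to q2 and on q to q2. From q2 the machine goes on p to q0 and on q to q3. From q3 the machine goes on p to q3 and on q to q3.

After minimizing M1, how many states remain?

4

All states are reachable from the start state.
Start with accepting vs non-accepting: {q2} | {q0,q1,q3}.
Split {q0,q1,q3} by δ(·,p) → {q0,q3} and {q1}.
Split {q0,q3} by δ(·,p) → {q0} and {q3}.
No further refinement is possible. Final partition (4 blocks): {q2} | {q0} | {q1} | {q3}.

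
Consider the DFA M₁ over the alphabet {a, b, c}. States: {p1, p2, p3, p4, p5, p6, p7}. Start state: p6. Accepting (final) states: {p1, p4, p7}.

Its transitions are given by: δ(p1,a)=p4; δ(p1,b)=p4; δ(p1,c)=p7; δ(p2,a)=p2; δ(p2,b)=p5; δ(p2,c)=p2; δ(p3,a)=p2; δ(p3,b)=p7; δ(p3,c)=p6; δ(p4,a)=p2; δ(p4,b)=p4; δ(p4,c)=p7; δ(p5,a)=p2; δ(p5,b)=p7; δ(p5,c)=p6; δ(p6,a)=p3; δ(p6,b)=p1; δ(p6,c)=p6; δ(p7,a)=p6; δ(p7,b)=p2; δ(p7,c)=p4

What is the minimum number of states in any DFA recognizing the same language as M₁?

Every state is reachable, so we keep all 7.
Start with accepting vs non-accepting: {p1,p4,p7} | {p2,p3,p5,p6}.
On input a, block {p1,p4,p7} splits into {p4,p7} and {p1}.
Split {p4,p7} by δ(·,b) → {p4} and {p7}.
Refine {p2,p3,p5,p6} on symbol b: members go to different blocks, giving {p3,p5} and {p2} and {p6}.
The partition is now stable with 6 blocks: {p4} | {p3,p5} | {p1} | {p7} | {p2} | {p6}.

6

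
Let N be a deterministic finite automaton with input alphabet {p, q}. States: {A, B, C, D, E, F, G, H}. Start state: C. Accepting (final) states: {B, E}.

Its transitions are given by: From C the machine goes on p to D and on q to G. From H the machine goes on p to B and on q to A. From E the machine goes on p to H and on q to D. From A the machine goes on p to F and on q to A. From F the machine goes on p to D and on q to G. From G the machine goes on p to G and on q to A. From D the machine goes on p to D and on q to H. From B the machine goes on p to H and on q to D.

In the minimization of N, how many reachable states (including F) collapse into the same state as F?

2

States {E} cannot be reached from the start state, so discard them.
Start with accepting vs non-accepting: {B} | {A,C,D,F,G,H}.
On input p, block {A,C,D,F,G,H} splits into {A,C,D,F,G} and {H}.
On input q, block {A,C,D,F,G} splits into {A,C,F,G} and {D}.
Split {A,C,F,G} by δ(·,p) → {A,G} and {C,F}.
Split {A,G} by δ(·,p) → {A} and {G}.
The partition is now stable with 6 blocks: {B} | {A} | {H} | {D} | {C,F} | {G}.
The equivalence class containing F is {C,F}, of size 2.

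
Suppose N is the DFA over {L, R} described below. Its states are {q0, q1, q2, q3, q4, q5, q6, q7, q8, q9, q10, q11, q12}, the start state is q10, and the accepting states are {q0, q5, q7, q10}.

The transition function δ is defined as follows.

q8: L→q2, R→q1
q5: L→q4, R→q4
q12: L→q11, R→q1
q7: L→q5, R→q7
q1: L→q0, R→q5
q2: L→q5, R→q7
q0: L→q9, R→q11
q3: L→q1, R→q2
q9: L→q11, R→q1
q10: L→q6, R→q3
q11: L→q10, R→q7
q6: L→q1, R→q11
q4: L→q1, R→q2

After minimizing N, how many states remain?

States {q8,q12} cannot be reached from the start state, so discard them.
P0 = {q0,q5,q7,q10} | {q1,q2,q3,q4,q6,q9,q11}.
Refine {q0,q5,q7,q10} on symbol L: members go to different blocks, giving {q0,q5,q10} and {q7}.
On input L, block {q1,q2,q3,q4,q6,q9,q11} splits into {q3,q4,q6,q9} and {q1,q2,q11}.
On input R, block {q0,q5,q10} splits into {q5,q10} and {q0}.
Split {q1,q2,q11} by δ(·,L) → {q2,q11} and {q1}.
On input L, block {q3,q4,q6,q9} splits into {q3,q4,q6} and {q9}.
Stable partition: {q5,q10} | {q3,q4,q6} | {q7} | {q2,q11} | {q0} | {q1} | {q9} — 7 equivalence classes.

7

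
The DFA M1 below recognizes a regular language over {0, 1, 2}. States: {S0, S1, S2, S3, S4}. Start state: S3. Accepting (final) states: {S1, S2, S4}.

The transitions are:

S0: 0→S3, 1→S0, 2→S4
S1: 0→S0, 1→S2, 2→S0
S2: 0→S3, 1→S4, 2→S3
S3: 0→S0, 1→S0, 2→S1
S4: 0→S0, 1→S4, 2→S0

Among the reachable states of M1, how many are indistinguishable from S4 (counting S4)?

Initial partition by acceptance: {S1,S2,S4} | {S0,S3}.
No further refinement is possible. Final partition (2 blocks): {S1,S2,S4} | {S0,S3}.
The equivalence class containing S4 is {S1,S2,S4}, of size 3.

3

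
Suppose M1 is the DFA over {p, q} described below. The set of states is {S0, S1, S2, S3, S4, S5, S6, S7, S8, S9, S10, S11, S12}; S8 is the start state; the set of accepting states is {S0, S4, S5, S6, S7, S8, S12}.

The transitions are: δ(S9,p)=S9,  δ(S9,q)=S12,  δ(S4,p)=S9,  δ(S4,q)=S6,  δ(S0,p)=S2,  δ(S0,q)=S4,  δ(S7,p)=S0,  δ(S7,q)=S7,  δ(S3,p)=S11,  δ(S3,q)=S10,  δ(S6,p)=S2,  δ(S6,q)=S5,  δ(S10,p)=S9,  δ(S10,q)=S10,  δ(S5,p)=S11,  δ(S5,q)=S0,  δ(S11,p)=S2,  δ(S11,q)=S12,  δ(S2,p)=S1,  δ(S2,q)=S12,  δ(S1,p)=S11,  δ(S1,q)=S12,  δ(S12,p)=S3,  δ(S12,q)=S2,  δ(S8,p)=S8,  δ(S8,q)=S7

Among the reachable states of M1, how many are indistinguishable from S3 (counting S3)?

Start with accepting vs non-accepting: {S0,S4,S5,S6,S7,S8,S12} | {S1,S2,S3,S9,S10,S11}.
Refine {S0,S4,S5,S6,S7,S8,S12} on symbol p: members go to different blocks, giving {S0,S4,S5,S6,S12} and {S7,S8}.
On input q, block {S0,S4,S5,S6,S12} splits into {S0,S4,S5,S6} and {S12}.
On input q, block {S1,S2,S3,S9,S10,S11} splits into {S1,S2,S9,S11} and {S3,S10}.
On input p, block {S7,S8} splits into {S7} and {S8}.
No further refinement is possible. Final partition (6 blocks): {S0,S4,S5,S6} | {S1,S2,S9,S11} | {S7} | {S12} | {S3,S10} | {S8}.
The equivalence class containing S3 is {S3,S10}, of size 2.

2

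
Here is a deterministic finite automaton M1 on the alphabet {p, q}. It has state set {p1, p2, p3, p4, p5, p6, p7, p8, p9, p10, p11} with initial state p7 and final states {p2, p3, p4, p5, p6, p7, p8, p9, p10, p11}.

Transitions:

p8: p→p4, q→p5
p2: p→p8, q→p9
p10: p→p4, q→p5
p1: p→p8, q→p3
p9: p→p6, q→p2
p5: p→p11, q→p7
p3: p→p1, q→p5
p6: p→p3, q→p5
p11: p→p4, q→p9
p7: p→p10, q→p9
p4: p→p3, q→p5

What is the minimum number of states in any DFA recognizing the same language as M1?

8

Start with accepting vs non-accepting: {p2,p3,p4,p5,p6,p7,p8,p9,p10,p11} | {p1}.
Refine {p2,p3,p4,p5,p6,p7,p8,p9,p10,p11} on symbol p: members go to different blocks, giving {p2,p4,p5,p6,p7,p8,p9,p10,p11} and {p3}.
Refine {p2,p4,p5,p6,p7,p8,p9,p10,p11} on symbol p: members go to different blocks, giving {p2,p5,p7,p8,p9,p10,p11} and {p4,p6}.
Refine {p2,p5,p7,p8,p9,p10,p11} on symbol p: members go to different blocks, giving {p8,p9,p10,p11} and {p2,p5,p7}.
Split {p8,p9,p10,p11} by δ(·,q) → {p8,p9,p10} and {p11}.
Refine {p2,p5,p7} on symbol p: members go to different blocks, giving {p2,p7} and {p5}.
On input q, block {p8,p9,p10} splits into {p8,p10} and {p9}.
No further refinement is possible. Final partition (8 blocks): {p8,p10} | {p1} | {p3} | {p4,p6} | {p2,p7} | {p11} | {p5} | {p9}.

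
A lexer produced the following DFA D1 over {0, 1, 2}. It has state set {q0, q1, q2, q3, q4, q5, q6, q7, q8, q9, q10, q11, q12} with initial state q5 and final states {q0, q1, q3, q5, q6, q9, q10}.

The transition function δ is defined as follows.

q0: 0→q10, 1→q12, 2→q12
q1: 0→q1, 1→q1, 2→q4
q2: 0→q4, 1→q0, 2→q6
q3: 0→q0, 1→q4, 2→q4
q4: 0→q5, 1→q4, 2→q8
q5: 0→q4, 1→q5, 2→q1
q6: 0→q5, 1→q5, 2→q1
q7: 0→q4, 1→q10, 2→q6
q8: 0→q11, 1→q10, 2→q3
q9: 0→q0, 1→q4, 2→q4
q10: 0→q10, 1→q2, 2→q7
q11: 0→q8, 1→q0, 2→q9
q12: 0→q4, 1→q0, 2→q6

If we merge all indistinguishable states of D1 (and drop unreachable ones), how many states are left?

Initial partition by acceptance: {q0,q1,q3,q5,q6,q9,q10} | {q2,q4,q7,q8,q11,q12}.
On input 0, block {q0,q1,q3,q5,q6,q9,q10} splits into {q0,q1,q3,q6,q9,q10} and {q5}.
On input 0, block {q0,q1,q3,q6,q9,q10} splits into {q0,q1,q3,q9,q10} and {q6}.
On input 1, block {q0,q1,q3,q9,q10} splits into {q0,q3,q9,q10} and {q1}.
Split {q2,q4,q7,q8,q11,q12} by δ(·,0) → {q2,q7,q8,q11,q12} and {q4}.
On input 1, block {q0,q3,q9,q10} splits into {q0,q10} and {q3,q9}.
Refine {q2,q7,q8,q11,q12} on symbol 0: members go to different blocks, giving {q2,q7,q12} and {q8,q11}.
No further refinement is possible. Final partition (8 blocks): {q0,q10} | {q2,q7,q12} | {q5} | {q6} | {q1} | {q4} | {q3,q9} | {q8,q11}.

8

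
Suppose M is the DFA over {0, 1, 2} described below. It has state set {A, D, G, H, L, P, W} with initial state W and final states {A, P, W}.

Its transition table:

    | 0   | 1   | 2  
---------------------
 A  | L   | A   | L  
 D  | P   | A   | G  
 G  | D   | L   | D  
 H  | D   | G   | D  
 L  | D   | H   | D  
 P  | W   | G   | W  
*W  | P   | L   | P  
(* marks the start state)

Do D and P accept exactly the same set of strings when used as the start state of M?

Start with accepting vs non-accepting: {A,P,W} | {D,G,H,L}.
On input 0, block {A,P,W} splits into {P,W} and {A}.
Refine {D,G,H,L} on symbol 0: members go to different blocks, giving {G,H,L} and {D}.
Stable partition: {P,W} | {G,H,L} | {A} | {D} — 4 equivalence classes.
D and P end up in different blocks, so they are distinguishable. For instance, the string 'ε' is accepted from only P.

No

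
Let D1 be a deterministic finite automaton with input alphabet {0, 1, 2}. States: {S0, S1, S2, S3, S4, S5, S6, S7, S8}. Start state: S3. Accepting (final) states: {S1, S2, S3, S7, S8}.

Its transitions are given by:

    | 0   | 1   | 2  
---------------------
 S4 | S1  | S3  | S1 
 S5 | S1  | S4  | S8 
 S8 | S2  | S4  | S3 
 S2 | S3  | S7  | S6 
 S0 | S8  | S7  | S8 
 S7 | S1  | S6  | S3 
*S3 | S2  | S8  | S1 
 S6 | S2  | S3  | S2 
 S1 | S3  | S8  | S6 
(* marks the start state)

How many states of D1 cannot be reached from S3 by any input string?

No path from S3 leads to S0, S5; the other 7 states are all reachable.

2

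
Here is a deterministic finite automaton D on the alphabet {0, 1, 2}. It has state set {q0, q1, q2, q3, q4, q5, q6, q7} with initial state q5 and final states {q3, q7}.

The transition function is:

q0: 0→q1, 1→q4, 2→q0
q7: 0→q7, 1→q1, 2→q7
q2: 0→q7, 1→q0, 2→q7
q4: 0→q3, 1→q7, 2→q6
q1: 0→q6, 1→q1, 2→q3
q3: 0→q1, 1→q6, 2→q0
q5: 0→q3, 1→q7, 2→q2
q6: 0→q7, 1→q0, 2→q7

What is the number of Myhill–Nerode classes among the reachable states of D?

All states are reachable from the start state.
P0 = {q3,q7} | {q0,q1,q2,q4,q5,q6}.
Refine {q3,q7} on symbol 0: members go to different blocks, giving {q3} and {q7}.
Split {q0,q1,q2,q4,q5,q6} by δ(·,0) → {q0,q1} and {q2,q6} and {q4,q5}.
Refine {q0,q1} on symbol 0: members go to different blocks, giving {q0} and {q1}.
The partition is now stable with 6 blocks: {q3} | {q0} | {q7} | {q2,q6} | {q4,q5} | {q1}.

6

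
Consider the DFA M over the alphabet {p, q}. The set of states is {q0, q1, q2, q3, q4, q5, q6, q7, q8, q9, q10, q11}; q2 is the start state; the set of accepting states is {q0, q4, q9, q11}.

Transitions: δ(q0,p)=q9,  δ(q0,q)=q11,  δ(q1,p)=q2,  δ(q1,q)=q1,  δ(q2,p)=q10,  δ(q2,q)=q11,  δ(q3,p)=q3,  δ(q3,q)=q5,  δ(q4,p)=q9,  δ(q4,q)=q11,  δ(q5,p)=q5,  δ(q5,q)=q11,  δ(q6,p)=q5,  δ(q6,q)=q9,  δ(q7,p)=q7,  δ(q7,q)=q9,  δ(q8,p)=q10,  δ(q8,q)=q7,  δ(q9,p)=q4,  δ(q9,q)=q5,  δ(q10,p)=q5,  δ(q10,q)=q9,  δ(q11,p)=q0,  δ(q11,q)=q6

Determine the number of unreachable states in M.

Starting at q2 and following transitions, the reachable set is {q0, q2, q4, q5, q6, q9, q10, q11}. That leaves q1, q3, q7, q8 unreachable — 4 in total.

4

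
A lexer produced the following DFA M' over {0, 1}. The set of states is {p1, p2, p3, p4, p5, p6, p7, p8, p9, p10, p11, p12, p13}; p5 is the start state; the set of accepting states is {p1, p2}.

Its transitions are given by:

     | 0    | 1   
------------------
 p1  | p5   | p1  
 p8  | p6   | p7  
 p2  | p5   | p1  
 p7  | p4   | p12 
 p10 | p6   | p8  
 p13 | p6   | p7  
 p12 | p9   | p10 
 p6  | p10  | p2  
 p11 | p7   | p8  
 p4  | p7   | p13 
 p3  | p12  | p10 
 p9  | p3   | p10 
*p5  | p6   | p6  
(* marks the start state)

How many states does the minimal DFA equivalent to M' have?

First remove the unreachable states {p11}; 12 states remain.
P0 = {p1,p2} | {p3,p4,p5,p6,p7,p8,p9,p10,p12,p13}.
Refine {p3,p4,p5,p6,p7,p8,p9,p10,p12,p13} on symbol 1: members go to different blocks, giving {p3,p4,p5,p7,p8,p9,p10,p12,p13} and {p6}.
Refine {p3,p4,p5,p7,p8,p9,p10,p12,p13} on symbol 0: members go to different blocks, giving {p3,p4,p7,p9,p12} and {p5,p8,p10,p13}.
Refine {p3,p4,p7,p9,p12} on symbol 1: members go to different blocks, giving {p3,p4,p9,p12} and {p7}.
On input 0, block {p3,p4,p9,p12} splits into {p3,p9,p12} and {p4}.
On input 1, block {p5,p8,p10,p13} splits into {p8,p13} and {p5} and {p10}.
Stable partition: {p1,p2} | {p3,p9,p12} | {p6} | {p8,p13} | {p7} | {p4} | {p5} | {p10} — 8 equivalence classes.

8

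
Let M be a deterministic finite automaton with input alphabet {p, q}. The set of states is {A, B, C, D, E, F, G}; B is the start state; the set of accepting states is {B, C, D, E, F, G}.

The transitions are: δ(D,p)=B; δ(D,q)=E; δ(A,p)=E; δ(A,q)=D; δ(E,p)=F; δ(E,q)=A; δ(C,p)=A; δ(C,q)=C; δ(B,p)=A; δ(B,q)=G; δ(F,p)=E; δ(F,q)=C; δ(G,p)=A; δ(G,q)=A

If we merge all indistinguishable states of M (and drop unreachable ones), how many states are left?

7

All states are reachable from the start state.
Start with accepting vs non-accepting: {B,C,D,E,F,G} | {A}.
Split {B,C,D,E,F,G} by δ(·,p) → {B,C,G} and {D,E,F}.
Split {B,C,G} by δ(·,q) → {B,C} and {G}.
Split {B,C} by δ(·,q) → {B} and {C}.
Split {D,E,F} by δ(·,p) → {E,F} and {D}.
On input q, block {E,F} splits into {E} and {F}.
Stable partition: {B} | {A} | {E} | {G} | {C} | {D} | {F} — 7 equivalence classes.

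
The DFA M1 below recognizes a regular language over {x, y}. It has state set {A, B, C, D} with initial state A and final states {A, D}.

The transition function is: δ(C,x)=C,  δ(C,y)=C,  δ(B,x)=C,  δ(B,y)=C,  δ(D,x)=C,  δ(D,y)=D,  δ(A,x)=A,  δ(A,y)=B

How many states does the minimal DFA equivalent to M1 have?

First remove the unreachable states {D}; 3 states remain.
Initial partition by acceptance: {A} | {B,C}.
Stable partition: {A} | {B,C} — 2 equivalence classes.

2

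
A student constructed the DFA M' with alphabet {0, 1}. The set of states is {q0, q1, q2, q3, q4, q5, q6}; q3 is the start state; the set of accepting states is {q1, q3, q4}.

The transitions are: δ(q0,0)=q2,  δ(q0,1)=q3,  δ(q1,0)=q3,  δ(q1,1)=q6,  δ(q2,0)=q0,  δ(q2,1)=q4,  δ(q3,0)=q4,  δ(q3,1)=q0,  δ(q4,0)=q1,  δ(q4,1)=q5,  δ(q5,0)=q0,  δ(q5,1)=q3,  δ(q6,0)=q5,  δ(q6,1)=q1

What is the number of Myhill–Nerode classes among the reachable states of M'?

Start with accepting vs non-accepting: {q1,q3,q4} | {q0,q2,q5,q6}.
No further refinement is possible. Final partition (2 blocks): {q1,q3,q4} | {q0,q2,q5,q6}.

2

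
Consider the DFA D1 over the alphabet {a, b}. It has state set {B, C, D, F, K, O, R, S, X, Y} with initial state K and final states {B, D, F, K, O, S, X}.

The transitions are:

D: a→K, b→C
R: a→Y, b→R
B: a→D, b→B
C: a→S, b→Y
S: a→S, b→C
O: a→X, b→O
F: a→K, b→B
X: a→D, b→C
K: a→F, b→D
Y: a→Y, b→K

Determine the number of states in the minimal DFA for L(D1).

7

States {O,R,X} cannot be reached from the start state, so discard them.
Initial partition by acceptance: {B,D,F,K,S} | {C,Y}.
Refine {B,D,F,K,S} on symbol b: members go to different blocks, giving {B,F,K} and {D,S}.
On input a, block {B,F,K} splits into {F,K} and {B}.
Split {F,K} by δ(·,b) → {K} and {F}.
Split {C,Y} by δ(·,a) → {C} and {Y}.
Split {D,S} by δ(·,a) → {S} and {D}.
Stable partition: {K} | {C} | {S} | {B} | {F} | {Y} | {D} — 7 equivalence classes.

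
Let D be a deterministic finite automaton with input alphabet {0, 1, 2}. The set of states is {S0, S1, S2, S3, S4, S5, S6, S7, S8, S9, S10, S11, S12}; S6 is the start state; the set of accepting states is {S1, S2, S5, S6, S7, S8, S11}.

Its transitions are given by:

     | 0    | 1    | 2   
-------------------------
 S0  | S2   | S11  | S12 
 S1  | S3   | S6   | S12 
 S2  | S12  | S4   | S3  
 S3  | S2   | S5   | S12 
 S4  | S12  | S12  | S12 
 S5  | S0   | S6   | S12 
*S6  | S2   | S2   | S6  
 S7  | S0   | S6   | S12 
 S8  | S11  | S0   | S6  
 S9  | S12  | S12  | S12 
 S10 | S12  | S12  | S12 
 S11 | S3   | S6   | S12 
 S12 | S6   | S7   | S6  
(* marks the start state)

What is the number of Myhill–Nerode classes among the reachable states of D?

6

First remove the unreachable states {S1,S8,S9,S10}; 9 states remain.
Initial partition by acceptance: {S2,S5,S6,S7,S11} | {S0,S3,S4,S12}.
Refine {S2,S5,S6,S7,S11} on symbol 0: members go to different blocks, giving {S2,S5,S7,S11} and {S6}.
Refine {S2,S5,S7,S11} on symbol 1: members go to different blocks, giving {S5,S7,S11} and {S2}.
Split {S0,S3,S4,S12} by δ(·,0) → {S0,S3} and {S4} and {S12}.
Stable partition: {S5,S7,S11} | {S0,S3} | {S6} | {S2} | {S4} | {S12} — 6 equivalence classes.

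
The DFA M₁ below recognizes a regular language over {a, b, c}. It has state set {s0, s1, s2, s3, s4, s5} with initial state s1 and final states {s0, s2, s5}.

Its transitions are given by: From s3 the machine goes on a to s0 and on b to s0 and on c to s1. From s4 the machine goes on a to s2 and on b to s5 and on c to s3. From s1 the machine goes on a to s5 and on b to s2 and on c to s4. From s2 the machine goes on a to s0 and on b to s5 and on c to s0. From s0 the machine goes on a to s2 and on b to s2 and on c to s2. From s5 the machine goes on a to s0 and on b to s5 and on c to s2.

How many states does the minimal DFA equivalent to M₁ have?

All states are reachable from the start state.
Start with accepting vs non-accepting: {s0,s2,s5} | {s1,s3,s4}.
The partition is now stable with 2 blocks: {s0,s2,s5} | {s1,s3,s4}.

2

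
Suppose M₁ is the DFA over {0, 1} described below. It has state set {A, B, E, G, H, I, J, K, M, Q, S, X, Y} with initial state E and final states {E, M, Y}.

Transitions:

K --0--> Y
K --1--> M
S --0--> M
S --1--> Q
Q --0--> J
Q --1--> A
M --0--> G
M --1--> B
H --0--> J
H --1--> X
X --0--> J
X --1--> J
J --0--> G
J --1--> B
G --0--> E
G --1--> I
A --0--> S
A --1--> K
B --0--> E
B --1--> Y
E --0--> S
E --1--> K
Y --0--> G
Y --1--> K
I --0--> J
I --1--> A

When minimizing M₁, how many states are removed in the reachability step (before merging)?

BFS from E reaches {A, B, E, G, I, J, K, M, Q, S, Y}; the 2 state(s) H, X are never visited.

2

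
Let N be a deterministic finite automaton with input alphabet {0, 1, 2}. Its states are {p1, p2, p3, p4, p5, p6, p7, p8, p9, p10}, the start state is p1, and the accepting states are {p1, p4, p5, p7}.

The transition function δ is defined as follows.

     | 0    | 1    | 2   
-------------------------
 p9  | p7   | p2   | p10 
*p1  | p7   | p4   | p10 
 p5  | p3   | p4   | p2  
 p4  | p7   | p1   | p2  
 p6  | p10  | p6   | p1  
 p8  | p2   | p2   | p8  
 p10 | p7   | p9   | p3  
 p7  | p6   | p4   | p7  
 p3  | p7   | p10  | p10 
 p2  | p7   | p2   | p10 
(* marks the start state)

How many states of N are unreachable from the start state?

Starting at p1 and following transitions, the reachable set is {p1, p2, p3, p4, p6, p7, p9, p10}. That leaves p5, p8 unreachable — 2 in total.

2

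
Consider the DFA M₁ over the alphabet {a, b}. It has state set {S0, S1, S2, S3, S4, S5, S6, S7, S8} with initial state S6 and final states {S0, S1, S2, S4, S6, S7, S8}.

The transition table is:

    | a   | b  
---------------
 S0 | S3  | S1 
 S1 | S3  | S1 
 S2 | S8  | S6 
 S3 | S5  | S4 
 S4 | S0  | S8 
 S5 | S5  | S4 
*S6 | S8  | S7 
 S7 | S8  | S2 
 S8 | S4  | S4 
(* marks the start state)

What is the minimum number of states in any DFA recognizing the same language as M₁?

5

All states are reachable from the start state.
P0 = {S0,S1,S2,S4,S6,S7,S8} | {S3,S5}.
Refine {S0,S1,S2,S4,S6,S7,S8} on symbol a: members go to different blocks, giving {S2,S4,S6,S7,S8} and {S0,S1}.
Split {S2,S4,S6,S7,S8} by δ(·,a) → {S2,S6,S7,S8} and {S4}.
Split {S2,S6,S7,S8} by δ(·,a) → {S2,S6,S7} and {S8}.
Stable partition: {S2,S6,S7} | {S3,S5} | {S0,S1} | {S4} | {S8} — 5 equivalence classes.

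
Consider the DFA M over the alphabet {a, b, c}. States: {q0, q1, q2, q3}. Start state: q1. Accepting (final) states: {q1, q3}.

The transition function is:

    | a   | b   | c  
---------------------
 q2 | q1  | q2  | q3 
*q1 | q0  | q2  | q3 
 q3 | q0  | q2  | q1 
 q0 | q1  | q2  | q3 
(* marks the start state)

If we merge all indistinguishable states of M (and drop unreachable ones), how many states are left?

All states are reachable from the start state.
Start with accepting vs non-accepting: {q1,q3} | {q0,q2}.
Stable partition: {q1,q3} | {q0,q2} — 2 equivalence classes.

2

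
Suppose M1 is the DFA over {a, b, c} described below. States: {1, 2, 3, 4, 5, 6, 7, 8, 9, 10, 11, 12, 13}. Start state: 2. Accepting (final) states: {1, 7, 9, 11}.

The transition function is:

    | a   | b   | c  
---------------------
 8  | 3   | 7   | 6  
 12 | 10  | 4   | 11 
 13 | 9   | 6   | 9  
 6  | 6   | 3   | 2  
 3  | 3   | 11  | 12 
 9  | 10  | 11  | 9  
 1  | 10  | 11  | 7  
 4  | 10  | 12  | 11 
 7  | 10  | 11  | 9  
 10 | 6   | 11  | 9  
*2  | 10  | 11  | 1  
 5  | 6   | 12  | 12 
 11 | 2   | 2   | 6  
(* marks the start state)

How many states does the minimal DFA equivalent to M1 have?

Reachable states from the start: {1,2,3,4,6,7,9,10,11,12}. Unreachable: {5,8,13} — drop them.
P0 = {1,7,9,11} | {2,3,4,6,10,12}.
Refine {1,7,9,11} on symbol b: members go to different blocks, giving {1,7,9} and {11}.
On input b, block {2,3,4,6,10,12} splits into {2,3,10} and {4,6,12}.
On input a, block {2,3,10} splits into {2,3} and {10}.
Refine {2,3} on symbol a: members go to different blocks, giving {2} and {3}.
Refine {4,6,12} on symbol a: members go to different blocks, giving {4,12} and {6}.
The partition is now stable with 7 blocks: {1,7,9} | {2} | {11} | {4,12} | {10} | {3} | {6}.

7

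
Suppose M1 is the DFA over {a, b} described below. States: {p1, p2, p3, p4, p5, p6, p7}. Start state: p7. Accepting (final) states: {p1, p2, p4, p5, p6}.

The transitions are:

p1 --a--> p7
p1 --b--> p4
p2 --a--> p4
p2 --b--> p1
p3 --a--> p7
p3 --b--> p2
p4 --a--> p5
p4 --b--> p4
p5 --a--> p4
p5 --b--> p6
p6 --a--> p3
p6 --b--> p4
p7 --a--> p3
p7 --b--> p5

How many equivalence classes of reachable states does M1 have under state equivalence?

P0 = {p1,p2,p4,p5,p6} | {p3,p7}.
On input a, block {p1,p2,p4,p5,p6} splits into {p2,p4,p5} and {p1,p6}.
On input b, block {p2,p4,p5} splits into {p2,p5} and {p4}.
No further refinement is possible. Final partition (4 blocks): {p2,p5} | {p3,p7} | {p1,p6} | {p4}.

4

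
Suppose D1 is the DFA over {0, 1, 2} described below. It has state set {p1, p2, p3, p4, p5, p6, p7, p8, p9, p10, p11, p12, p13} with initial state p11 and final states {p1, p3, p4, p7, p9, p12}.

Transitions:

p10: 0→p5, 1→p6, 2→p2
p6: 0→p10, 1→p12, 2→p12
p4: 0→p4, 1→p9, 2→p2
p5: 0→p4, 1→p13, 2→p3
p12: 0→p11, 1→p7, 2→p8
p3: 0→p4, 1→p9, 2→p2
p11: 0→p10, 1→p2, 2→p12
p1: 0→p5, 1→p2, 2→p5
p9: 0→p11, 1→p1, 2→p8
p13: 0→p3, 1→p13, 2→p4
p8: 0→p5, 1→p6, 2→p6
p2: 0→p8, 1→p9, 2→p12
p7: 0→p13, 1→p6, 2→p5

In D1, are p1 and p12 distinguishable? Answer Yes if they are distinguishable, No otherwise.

Every state is reachable, so we keep all 13.
P0 = {p1,p3,p4,p7,p9,p12} | {p2,p5,p6,p8,p10,p11,p13}.
Refine {p1,p3,p4,p7,p9,p12} on symbol 0: members go to different blocks, giving {p1,p7,p9,p12} and {p3,p4}.
Split {p1,p7,p9,p12} by δ(·,1) → {p1,p7} and {p9,p12}.
Refine {p2,p5,p6,p8,p10,p11,p13} on symbol 0: members go to different blocks, giving {p2,p6,p8,p10,p11} and {p5,p13}.
Split {p2,p6,p8,p10,p11} by δ(·,0) → {p2,p6,p11} and {p8,p10}.
On input 1, block {p2,p6,p11} splits into {p2,p6} and {p11}.
Stable partition: {p1,p7} | {p2,p6} | {p3,p4} | {p9,p12} | {p5,p13} | {p8,p10} | {p11} — 7 equivalence classes.
p1 and p12 end up in different blocks, so they are distinguishable. For instance, the string '1' is accepted from only p12.

Yes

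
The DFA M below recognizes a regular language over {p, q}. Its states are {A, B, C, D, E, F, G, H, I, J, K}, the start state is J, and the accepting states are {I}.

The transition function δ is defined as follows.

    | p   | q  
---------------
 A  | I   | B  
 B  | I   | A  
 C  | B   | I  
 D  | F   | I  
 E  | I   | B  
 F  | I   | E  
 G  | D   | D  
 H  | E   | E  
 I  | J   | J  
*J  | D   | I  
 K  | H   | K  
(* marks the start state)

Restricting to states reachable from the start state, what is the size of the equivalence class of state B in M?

4

States {C,G,H,K} cannot be reached from the start state, so discard them.
Initial partition by acceptance: {I} | {A,B,D,E,F,J}.
On input p, block {A,B,D,E,F,J} splits into {A,B,E,F} and {D,J}.
On input p, block {D,J} splits into {D} and {J}.
Stable partition: {I} | {A,B,E,F} | {D} | {J} — 4 equivalence classes.
State B belongs to the block {A,B,E,F}, which has 4 states.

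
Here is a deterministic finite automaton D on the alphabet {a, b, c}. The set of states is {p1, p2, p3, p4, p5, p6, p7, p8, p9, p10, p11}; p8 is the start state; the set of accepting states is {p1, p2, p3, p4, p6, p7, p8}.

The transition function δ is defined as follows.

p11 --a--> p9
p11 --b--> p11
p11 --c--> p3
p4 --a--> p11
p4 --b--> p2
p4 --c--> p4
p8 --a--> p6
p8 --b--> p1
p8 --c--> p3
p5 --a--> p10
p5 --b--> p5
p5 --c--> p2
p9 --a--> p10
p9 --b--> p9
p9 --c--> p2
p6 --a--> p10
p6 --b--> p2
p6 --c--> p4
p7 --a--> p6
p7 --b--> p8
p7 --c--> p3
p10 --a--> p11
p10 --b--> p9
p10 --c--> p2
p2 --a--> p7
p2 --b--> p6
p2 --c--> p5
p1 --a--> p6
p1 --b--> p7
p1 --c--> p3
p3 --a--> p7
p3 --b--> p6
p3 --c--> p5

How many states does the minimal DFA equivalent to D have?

P0 = {p1,p2,p3,p4,p6,p7,p8} | {p5,p9,p10,p11}.
On input a, block {p1,p2,p3,p4,p6,p7,p8} splits into {p1,p2,p3,p7,p8} and {p4,p6}.
On input a, block {p1,p2,p3,p7,p8} splits into {p1,p7,p8} and {p2,p3}.
No further refinement is possible. Final partition (4 blocks): {p1,p7,p8} | {p5,p9,p10,p11} | {p4,p6} | {p2,p3}.

4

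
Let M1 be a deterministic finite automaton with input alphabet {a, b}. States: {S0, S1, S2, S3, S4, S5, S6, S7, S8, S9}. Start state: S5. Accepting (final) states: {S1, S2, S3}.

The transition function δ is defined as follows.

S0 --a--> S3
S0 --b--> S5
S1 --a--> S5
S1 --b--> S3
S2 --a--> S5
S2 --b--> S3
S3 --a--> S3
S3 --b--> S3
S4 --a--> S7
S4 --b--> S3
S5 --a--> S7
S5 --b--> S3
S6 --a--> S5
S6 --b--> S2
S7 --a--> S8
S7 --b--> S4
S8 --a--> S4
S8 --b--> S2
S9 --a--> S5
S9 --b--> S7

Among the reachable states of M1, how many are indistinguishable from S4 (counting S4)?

Reachable states from the start: {S2,S3,S4,S5,S7,S8}. Unreachable: {S0,S1,S6,S9} — drop them.
Initial partition by acceptance: {S2,S3} | {S4,S5,S7,S8}.
Refine {S2,S3} on symbol a: members go to different blocks, giving {S2} and {S3}.
On input b, block {S4,S5,S7,S8} splits into {S4,S5} and {S7} and {S8}.
No further refinement is possible. Final partition (5 blocks): {S2} | {S4,S5} | {S3} | {S7} | {S8}.
State S4 belongs to the block {S4,S5}, which has 2 states.

2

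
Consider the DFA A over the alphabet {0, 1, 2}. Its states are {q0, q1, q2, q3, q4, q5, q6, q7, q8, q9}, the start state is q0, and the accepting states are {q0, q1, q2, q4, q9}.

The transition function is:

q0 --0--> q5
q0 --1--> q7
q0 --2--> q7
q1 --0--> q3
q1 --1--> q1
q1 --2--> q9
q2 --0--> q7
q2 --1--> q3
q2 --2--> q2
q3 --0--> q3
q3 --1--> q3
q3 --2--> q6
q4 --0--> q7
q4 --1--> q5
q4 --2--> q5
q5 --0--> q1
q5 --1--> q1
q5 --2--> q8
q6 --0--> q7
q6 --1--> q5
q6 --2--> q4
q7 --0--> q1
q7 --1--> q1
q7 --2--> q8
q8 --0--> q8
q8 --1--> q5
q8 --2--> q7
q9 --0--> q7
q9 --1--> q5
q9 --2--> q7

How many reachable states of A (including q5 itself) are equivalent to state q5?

First remove the unreachable states {q2}; 9 states remain.
P0 = {q0,q1,q4,q9} | {q3,q5,q6,q7,q8}.
On input 1, block {q0,q1,q4,q9} splits into {q0,q4,q9} and {q1}.
Split {q3,q5,q6,q7,q8} by δ(·,0) → {q3,q6,q8} and {q5,q7}.
On input 0, block {q3,q6,q8} splits into {q3,q8} and {q6}.
On input 1, block {q3,q8} splits into {q3} and {q8}.
No further refinement is possible. Final partition (6 blocks): {q0,q4,q9} | {q3} | {q1} | {q5,q7} | {q6} | {q8}.
State q5 belongs to the block {q5,q7}, which has 2 states.

2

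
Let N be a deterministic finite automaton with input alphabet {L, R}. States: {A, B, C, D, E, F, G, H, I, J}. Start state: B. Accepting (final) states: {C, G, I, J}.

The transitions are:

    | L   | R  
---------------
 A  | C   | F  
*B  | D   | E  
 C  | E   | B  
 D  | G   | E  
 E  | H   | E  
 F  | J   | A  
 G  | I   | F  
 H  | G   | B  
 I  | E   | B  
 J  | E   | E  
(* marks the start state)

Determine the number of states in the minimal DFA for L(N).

Every state is reachable, so we keep all 10.
Initial partition by acceptance: {C,G,I,J} | {A,B,D,E,F,H}.
Split {C,G,I,J} by δ(·,L) → {C,I,J} and {G}.
Split {A,B,D,E,F,H} by δ(·,L) → {A,F} and {B,E} and {D,H}.
No further refinement is possible. Final partition (5 blocks): {C,I,J} | {A,F} | {G} | {B,E} | {D,H}.

5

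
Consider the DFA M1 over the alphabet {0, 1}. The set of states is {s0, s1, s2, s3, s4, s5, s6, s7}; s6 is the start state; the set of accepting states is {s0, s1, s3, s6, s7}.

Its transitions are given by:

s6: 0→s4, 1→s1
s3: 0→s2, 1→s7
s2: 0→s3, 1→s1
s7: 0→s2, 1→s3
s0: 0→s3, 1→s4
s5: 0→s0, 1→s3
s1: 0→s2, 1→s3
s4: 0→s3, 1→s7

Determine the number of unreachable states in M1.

2

Starting at s6 and following transitions, the reachable set is {s1, s2, s3, s4, s6, s7}. That leaves s0, s5 unreachable — 2 in total.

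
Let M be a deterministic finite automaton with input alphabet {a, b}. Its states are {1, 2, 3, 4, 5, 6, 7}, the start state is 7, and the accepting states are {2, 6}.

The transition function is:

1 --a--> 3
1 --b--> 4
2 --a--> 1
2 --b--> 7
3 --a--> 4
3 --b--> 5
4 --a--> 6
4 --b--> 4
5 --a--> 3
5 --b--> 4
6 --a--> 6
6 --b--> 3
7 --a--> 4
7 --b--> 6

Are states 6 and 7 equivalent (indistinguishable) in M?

Reachable states from the start: {3,4,5,6,7}. Unreachable: {1,2} — drop them.
Initial partition by acceptance: {6} | {3,4,5,7}.
Split {3,4,5,7} by δ(·,a) → {3,5,7} and {4}.
Refine {3,5,7} on symbol a: members go to different blocks, giving {3,7} and {5}.
On input b, block {3,7} splits into {3} and {7}.
Stable partition: {6} | {3} | {4} | {5} | {7} — 5 equivalence classes.
6 and 7 end up in different blocks, so they are distinguishable. For instance, the string 'ε' is accepted from only 6.

No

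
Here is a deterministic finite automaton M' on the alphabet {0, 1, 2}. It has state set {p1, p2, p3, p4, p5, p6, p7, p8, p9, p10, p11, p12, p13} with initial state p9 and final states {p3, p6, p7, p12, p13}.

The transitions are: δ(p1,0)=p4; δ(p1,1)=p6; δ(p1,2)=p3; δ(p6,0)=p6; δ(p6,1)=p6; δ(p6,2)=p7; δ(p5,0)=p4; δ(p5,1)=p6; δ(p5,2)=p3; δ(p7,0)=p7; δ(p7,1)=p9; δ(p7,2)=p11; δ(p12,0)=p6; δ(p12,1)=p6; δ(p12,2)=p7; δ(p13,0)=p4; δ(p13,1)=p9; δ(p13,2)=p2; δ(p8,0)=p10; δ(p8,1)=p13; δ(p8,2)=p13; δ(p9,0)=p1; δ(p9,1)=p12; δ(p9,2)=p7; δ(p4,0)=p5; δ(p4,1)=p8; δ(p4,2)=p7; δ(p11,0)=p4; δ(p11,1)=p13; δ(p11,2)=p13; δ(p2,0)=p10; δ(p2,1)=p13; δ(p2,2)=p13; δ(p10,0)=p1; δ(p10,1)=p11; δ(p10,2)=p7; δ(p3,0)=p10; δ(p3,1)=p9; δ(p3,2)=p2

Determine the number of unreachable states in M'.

Exploring from p9, all states are eventually visited, so none are unreachable.

0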